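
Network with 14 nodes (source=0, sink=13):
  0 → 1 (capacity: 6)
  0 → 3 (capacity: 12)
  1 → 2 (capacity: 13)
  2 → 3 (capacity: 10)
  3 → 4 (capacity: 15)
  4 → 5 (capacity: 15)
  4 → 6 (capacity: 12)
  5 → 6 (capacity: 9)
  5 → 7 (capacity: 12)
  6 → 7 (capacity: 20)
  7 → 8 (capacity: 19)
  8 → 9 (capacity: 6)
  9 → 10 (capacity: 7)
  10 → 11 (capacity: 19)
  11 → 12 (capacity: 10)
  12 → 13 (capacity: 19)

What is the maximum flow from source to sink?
Maximum flow = 6

Max flow: 6

Flow assignment:
  0 → 1: 6/6
  1 → 2: 6/13
  2 → 3: 6/10
  3 → 4: 6/15
  4 → 5: 6/15
  5 → 6: 3/9
  5 → 7: 3/12
  6 → 7: 3/20
  7 → 8: 6/19
  8 → 9: 6/6
  9 → 10: 6/7
  10 → 11: 6/19
  11 → 12: 6/10
  12 → 13: 6/19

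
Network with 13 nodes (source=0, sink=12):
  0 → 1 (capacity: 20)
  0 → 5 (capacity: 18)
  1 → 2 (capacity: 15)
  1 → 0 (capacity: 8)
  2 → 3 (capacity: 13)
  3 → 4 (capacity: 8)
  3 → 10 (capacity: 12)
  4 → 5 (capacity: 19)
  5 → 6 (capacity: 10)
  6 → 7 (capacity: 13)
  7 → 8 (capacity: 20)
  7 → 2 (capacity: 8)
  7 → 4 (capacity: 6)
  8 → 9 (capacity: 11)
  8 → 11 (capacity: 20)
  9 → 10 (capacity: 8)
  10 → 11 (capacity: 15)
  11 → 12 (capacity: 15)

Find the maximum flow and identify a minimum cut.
Max flow = 15, Min cut edges: (11,12)

Maximum flow: 15
Minimum cut: (11,12)
Partition: S = [0, 1, 2, 3, 4, 5, 6, 7, 8, 9, 10, 11], T = [12]

Max-flow min-cut theorem verified: both equal 15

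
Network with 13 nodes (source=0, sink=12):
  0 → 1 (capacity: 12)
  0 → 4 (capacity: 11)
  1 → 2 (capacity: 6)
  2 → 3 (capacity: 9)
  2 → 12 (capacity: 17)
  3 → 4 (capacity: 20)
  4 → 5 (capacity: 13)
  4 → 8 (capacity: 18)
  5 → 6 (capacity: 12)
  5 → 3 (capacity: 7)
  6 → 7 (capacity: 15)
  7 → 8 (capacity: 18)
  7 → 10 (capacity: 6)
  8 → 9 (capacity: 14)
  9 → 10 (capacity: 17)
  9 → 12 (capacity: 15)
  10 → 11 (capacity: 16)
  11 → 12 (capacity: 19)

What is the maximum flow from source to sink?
Maximum flow = 17

Max flow: 17

Flow assignment:
  0 → 1: 6/12
  0 → 4: 11/11
  1 → 2: 6/6
  2 → 12: 6/17
  4 → 8: 11/18
  8 → 9: 11/14
  9 → 12: 11/15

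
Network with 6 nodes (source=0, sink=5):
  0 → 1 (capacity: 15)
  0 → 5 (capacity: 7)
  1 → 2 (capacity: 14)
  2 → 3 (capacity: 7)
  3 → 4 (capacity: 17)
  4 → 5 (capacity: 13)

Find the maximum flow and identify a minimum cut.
Max flow = 14, Min cut edges: (0,5), (2,3)

Maximum flow: 14
Minimum cut: (0,5), (2,3)
Partition: S = [0, 1, 2], T = [3, 4, 5]

Max-flow min-cut theorem verified: both equal 14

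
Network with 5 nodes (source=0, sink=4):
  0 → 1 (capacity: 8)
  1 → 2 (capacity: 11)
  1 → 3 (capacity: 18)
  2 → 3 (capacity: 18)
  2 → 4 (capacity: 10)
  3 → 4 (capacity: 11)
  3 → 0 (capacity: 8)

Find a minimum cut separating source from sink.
Min cut value = 8, edges: (0,1)

Min cut value: 8
Partition: S = [0], T = [1, 2, 3, 4]
Cut edges: (0,1)

By max-flow min-cut theorem, max flow = min cut = 8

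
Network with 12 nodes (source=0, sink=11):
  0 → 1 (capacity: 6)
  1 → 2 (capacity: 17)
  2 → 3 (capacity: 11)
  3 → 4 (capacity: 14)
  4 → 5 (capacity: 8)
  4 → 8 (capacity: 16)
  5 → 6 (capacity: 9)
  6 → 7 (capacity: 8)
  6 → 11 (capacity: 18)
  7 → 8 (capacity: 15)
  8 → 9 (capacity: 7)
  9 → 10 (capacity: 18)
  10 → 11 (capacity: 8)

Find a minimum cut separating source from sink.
Min cut value = 6, edges: (0,1)

Min cut value: 6
Partition: S = [0], T = [1, 2, 3, 4, 5, 6, 7, 8, 9, 10, 11]
Cut edges: (0,1)

By max-flow min-cut theorem, max flow = min cut = 6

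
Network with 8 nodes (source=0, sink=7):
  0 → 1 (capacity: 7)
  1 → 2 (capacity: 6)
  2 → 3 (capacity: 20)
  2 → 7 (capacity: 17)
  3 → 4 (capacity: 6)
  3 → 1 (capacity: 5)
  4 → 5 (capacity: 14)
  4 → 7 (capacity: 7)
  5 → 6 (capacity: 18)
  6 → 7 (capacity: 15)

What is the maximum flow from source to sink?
Maximum flow = 6

Max flow: 6

Flow assignment:
  0 → 1: 6/7
  1 → 2: 6/6
  2 → 7: 6/17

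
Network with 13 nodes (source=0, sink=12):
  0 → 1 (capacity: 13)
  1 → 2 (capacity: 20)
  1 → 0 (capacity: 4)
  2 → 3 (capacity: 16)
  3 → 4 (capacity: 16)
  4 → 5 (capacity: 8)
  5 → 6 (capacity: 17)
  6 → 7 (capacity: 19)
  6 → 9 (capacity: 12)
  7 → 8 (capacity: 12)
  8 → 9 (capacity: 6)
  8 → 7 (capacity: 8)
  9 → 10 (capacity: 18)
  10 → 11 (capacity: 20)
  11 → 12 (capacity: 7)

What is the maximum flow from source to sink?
Maximum flow = 7

Max flow: 7

Flow assignment:
  0 → 1: 7/13
  1 → 2: 7/20
  2 → 3: 7/16
  3 → 4: 7/16
  4 → 5: 7/8
  5 → 6: 7/17
  6 → 9: 7/12
  9 → 10: 7/18
  10 → 11: 7/20
  11 → 12: 7/7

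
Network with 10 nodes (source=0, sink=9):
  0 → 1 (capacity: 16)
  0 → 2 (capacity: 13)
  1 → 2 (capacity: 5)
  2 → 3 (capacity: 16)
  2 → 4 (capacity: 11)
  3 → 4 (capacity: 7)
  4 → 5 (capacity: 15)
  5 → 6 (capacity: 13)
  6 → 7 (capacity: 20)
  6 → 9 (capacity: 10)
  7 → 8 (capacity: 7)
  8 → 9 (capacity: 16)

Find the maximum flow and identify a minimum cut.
Max flow = 13, Min cut edges: (5,6)

Maximum flow: 13
Minimum cut: (5,6)
Partition: S = [0, 1, 2, 3, 4, 5], T = [6, 7, 8, 9]

Max-flow min-cut theorem verified: both equal 13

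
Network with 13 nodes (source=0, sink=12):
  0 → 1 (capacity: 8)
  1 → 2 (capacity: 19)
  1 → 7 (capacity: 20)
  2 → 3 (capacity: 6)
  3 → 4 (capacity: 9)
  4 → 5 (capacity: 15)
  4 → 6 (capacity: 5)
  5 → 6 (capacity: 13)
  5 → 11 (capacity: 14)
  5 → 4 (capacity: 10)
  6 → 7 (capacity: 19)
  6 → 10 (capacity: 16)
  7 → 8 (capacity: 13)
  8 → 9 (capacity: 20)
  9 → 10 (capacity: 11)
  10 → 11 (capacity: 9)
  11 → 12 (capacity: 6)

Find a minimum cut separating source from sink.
Min cut value = 6, edges: (11,12)

Min cut value: 6
Partition: S = [0, 1, 2, 3, 4, 5, 6, 7, 8, 9, 10, 11], T = [12]
Cut edges: (11,12)

By max-flow min-cut theorem, max flow = min cut = 6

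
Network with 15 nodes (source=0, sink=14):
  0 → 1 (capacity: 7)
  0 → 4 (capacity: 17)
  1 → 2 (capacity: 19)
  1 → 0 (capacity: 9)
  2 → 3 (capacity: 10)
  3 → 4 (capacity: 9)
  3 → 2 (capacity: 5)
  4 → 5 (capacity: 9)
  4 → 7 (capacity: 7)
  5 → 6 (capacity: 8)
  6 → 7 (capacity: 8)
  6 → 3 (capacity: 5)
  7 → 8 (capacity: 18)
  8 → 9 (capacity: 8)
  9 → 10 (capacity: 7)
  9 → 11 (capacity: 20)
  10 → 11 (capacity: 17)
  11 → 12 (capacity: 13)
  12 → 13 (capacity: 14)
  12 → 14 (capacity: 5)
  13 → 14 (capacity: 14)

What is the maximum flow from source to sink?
Maximum flow = 8

Max flow: 8

Flow assignment:
  0 → 4: 8/17
  4 → 5: 8/9
  5 → 6: 8/8
  6 → 7: 8/8
  7 → 8: 8/18
  8 → 9: 8/8
  9 → 11: 8/20
  11 → 12: 8/13
  12 → 13: 3/14
  12 → 14: 5/5
  13 → 14: 3/14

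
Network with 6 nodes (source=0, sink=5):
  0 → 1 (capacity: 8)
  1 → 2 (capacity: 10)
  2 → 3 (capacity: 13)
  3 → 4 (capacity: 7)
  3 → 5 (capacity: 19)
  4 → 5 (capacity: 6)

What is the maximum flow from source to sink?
Maximum flow = 8

Max flow: 8

Flow assignment:
  0 → 1: 8/8
  1 → 2: 8/10
  2 → 3: 8/13
  3 → 5: 8/19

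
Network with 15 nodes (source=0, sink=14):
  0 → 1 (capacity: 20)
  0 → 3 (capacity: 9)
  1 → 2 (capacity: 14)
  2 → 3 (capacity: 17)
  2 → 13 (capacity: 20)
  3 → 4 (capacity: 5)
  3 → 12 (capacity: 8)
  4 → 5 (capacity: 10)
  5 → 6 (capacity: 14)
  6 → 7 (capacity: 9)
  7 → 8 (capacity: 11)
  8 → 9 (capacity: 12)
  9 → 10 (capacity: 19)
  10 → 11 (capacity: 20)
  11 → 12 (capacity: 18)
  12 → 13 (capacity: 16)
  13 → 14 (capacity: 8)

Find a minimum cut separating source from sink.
Min cut value = 8, edges: (13,14)

Min cut value: 8
Partition: S = [0, 1, 2, 3, 4, 5, 6, 7, 8, 9, 10, 11, 12, 13], T = [14]
Cut edges: (13,14)

By max-flow min-cut theorem, max flow = min cut = 8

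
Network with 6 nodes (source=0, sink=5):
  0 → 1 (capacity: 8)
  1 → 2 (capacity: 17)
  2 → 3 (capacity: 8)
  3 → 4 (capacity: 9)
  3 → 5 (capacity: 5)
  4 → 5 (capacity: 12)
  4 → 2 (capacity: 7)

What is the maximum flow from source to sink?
Maximum flow = 8

Max flow: 8

Flow assignment:
  0 → 1: 8/8
  1 → 2: 8/17
  2 → 3: 8/8
  3 → 4: 3/9
  3 → 5: 5/5
  4 → 5: 3/12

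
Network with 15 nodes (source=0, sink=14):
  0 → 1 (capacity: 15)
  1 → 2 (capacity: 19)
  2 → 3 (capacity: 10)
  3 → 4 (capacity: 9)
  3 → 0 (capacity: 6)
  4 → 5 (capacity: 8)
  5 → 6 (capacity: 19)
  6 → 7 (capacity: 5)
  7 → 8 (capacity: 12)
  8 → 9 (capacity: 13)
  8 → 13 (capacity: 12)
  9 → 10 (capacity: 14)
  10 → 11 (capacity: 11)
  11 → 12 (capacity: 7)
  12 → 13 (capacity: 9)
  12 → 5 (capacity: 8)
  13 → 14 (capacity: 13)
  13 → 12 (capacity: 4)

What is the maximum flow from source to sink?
Maximum flow = 5

Max flow: 5

Flow assignment:
  0 → 1: 9/15
  1 → 2: 9/19
  2 → 3: 9/10
  3 → 4: 5/9
  3 → 0: 4/6
  4 → 5: 5/8
  5 → 6: 5/19
  6 → 7: 5/5
  7 → 8: 5/12
  8 → 13: 5/12
  13 → 14: 5/13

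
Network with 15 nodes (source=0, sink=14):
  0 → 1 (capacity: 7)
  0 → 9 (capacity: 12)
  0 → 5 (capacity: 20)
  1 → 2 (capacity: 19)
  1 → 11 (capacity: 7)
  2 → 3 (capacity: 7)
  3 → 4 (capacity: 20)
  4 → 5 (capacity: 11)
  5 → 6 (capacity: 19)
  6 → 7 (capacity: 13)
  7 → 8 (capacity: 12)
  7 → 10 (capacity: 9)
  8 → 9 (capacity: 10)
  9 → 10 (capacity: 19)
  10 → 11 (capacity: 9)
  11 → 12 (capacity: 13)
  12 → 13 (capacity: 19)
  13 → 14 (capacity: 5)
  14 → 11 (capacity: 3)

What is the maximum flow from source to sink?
Maximum flow = 5

Max flow: 5

Flow assignment:
  0 → 5: 5/20
  5 → 6: 5/19
  6 → 7: 5/13
  7 → 10: 5/9
  10 → 11: 5/9
  11 → 12: 5/13
  12 → 13: 5/19
  13 → 14: 5/5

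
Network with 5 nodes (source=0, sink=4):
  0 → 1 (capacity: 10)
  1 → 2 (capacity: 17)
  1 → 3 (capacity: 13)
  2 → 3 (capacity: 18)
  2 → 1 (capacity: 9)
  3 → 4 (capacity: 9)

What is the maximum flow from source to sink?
Maximum flow = 9

Max flow: 9

Flow assignment:
  0 → 1: 9/10
  1 → 3: 9/13
  3 → 4: 9/9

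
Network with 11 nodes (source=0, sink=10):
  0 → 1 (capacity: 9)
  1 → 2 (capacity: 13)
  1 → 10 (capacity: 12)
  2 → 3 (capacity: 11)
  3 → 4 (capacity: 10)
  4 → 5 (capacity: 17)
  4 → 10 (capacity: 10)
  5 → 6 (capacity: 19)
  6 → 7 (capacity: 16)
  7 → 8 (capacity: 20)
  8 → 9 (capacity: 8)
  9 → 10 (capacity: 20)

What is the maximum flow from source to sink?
Maximum flow = 9

Max flow: 9

Flow assignment:
  0 → 1: 9/9
  1 → 10: 9/12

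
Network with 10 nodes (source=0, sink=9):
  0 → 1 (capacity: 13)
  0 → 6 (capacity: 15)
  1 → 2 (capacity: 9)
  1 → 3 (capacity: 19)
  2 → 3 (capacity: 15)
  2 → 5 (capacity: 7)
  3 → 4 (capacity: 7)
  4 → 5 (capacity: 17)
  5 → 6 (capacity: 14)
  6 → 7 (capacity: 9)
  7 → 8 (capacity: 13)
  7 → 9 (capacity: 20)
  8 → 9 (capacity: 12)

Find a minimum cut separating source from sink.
Min cut value = 9, edges: (6,7)

Min cut value: 9
Partition: S = [0, 1, 2, 3, 4, 5, 6], T = [7, 8, 9]
Cut edges: (6,7)

By max-flow min-cut theorem, max flow = min cut = 9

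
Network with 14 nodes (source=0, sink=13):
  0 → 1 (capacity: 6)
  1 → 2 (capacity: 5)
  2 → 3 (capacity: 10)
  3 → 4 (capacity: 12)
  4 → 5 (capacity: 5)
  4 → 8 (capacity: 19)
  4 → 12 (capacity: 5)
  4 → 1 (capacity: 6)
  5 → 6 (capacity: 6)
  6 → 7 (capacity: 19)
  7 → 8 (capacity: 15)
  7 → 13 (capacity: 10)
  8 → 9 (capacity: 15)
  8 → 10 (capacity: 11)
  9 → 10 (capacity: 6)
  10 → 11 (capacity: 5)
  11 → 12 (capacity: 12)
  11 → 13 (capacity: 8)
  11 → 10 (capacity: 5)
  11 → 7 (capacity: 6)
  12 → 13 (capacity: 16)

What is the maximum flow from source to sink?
Maximum flow = 5

Max flow: 5

Flow assignment:
  0 → 1: 5/6
  1 → 2: 5/5
  2 → 3: 5/10
  3 → 4: 5/12
  4 → 12: 5/5
  12 → 13: 5/16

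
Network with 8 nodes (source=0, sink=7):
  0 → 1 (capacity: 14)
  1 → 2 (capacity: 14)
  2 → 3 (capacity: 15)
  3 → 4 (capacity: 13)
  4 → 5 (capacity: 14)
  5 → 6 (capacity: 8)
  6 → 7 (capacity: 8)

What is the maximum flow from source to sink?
Maximum flow = 8

Max flow: 8

Flow assignment:
  0 → 1: 8/14
  1 → 2: 8/14
  2 → 3: 8/15
  3 → 4: 8/13
  4 → 5: 8/14
  5 → 6: 8/8
  6 → 7: 8/8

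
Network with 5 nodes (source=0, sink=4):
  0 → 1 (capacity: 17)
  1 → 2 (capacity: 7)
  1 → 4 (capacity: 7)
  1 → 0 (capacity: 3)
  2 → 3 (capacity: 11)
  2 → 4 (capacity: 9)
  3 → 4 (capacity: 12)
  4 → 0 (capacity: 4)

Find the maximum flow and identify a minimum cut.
Max flow = 14, Min cut edges: (1,2), (1,4)

Maximum flow: 14
Minimum cut: (1,2), (1,4)
Partition: S = [0, 1], T = [2, 3, 4]

Max-flow min-cut theorem verified: both equal 14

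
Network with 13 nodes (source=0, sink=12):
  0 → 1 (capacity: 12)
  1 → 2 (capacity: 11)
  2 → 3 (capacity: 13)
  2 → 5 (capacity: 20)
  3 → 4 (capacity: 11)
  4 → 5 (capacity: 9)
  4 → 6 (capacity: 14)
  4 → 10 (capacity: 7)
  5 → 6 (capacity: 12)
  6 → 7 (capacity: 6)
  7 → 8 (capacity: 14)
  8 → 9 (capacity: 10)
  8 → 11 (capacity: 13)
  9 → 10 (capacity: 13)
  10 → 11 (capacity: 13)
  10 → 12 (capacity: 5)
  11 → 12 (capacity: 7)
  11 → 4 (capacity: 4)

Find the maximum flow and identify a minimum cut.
Max flow = 11, Min cut edges: (1,2)

Maximum flow: 11
Minimum cut: (1,2)
Partition: S = [0, 1], T = [2, 3, 4, 5, 6, 7, 8, 9, 10, 11, 12]

Max-flow min-cut theorem verified: both equal 11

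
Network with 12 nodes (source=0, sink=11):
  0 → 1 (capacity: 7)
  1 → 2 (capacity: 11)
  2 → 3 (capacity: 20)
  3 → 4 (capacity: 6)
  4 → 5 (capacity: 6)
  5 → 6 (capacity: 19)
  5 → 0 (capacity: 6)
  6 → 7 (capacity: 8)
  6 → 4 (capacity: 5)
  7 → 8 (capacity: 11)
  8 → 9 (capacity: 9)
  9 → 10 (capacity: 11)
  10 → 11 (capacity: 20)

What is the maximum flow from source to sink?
Maximum flow = 6

Max flow: 6

Flow assignment:
  0 → 1: 6/7
  1 → 2: 6/11
  2 → 3: 6/20
  3 → 4: 6/6
  4 → 5: 6/6
  5 → 6: 6/19
  6 → 7: 6/8
  7 → 8: 6/11
  8 → 9: 6/9
  9 → 10: 6/11
  10 → 11: 6/20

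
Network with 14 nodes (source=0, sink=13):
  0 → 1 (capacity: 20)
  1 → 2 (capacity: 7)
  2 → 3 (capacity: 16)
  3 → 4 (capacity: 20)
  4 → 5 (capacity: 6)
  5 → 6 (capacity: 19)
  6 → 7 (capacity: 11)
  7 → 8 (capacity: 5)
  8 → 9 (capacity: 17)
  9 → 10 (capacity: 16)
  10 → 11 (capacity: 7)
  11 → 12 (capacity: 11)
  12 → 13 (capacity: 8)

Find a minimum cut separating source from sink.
Min cut value = 5, edges: (7,8)

Min cut value: 5
Partition: S = [0, 1, 2, 3, 4, 5, 6, 7], T = [8, 9, 10, 11, 12, 13]
Cut edges: (7,8)

By max-flow min-cut theorem, max flow = min cut = 5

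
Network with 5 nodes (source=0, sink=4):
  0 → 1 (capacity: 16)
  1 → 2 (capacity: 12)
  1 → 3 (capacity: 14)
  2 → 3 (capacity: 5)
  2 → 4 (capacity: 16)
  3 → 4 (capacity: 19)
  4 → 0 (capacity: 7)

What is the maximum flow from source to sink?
Maximum flow = 16

Max flow: 16

Flow assignment:
  0 → 1: 16/16
  1 → 2: 12/12
  1 → 3: 4/14
  2 → 4: 12/16
  3 → 4: 4/19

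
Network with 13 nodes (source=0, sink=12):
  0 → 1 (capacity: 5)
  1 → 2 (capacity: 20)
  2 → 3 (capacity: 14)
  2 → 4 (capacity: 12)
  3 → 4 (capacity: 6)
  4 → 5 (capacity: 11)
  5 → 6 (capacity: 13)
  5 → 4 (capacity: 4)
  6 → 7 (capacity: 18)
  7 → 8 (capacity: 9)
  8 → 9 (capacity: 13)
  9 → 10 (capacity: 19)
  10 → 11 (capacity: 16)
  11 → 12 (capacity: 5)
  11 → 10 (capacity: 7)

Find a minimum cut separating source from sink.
Min cut value = 5, edges: (11,12)

Min cut value: 5
Partition: S = [0, 1, 2, 3, 4, 5, 6, 7, 8, 9, 10, 11], T = [12]
Cut edges: (11,12)

By max-flow min-cut theorem, max flow = min cut = 5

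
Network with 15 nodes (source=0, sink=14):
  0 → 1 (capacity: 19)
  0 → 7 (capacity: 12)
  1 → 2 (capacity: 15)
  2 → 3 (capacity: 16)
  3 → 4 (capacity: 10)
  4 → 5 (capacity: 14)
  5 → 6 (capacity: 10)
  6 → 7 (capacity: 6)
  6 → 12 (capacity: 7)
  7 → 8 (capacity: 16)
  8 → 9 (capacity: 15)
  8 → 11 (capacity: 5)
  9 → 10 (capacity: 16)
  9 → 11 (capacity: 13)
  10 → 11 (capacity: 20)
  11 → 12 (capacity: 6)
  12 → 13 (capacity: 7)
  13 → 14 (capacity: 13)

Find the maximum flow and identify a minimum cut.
Max flow = 7, Min cut edges: (12,13)

Maximum flow: 7
Minimum cut: (12,13)
Partition: S = [0, 1, 2, 3, 4, 5, 6, 7, 8, 9, 10, 11, 12], T = [13, 14]

Max-flow min-cut theorem verified: both equal 7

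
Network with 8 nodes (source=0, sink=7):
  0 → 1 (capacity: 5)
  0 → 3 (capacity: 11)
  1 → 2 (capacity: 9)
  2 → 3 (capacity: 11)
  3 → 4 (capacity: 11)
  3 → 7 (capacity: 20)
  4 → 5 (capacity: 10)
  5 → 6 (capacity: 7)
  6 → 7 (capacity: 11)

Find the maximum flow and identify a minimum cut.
Max flow = 16, Min cut edges: (0,1), (0,3)

Maximum flow: 16
Minimum cut: (0,1), (0,3)
Partition: S = [0], T = [1, 2, 3, 4, 5, 6, 7]

Max-flow min-cut theorem verified: both equal 16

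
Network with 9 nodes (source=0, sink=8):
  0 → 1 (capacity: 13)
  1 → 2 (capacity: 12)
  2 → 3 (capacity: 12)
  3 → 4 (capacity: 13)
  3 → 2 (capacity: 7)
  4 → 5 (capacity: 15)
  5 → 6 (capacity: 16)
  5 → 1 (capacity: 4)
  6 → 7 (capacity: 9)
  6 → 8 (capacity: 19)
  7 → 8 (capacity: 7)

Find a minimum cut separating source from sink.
Min cut value = 12, edges: (2,3)

Min cut value: 12
Partition: S = [0, 1, 2], T = [3, 4, 5, 6, 7, 8]
Cut edges: (2,3)

By max-flow min-cut theorem, max flow = min cut = 12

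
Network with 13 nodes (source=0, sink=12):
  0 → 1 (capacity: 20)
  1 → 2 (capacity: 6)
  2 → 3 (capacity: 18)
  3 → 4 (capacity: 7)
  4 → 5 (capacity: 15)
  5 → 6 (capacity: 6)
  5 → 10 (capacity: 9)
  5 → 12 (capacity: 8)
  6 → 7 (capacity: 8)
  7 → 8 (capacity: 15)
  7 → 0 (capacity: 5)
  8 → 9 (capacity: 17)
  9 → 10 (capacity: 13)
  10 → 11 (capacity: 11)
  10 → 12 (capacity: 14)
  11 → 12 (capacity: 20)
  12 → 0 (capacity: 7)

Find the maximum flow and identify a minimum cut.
Max flow = 6, Min cut edges: (1,2)

Maximum flow: 6
Minimum cut: (1,2)
Partition: S = [0, 1], T = [2, 3, 4, 5, 6, 7, 8, 9, 10, 11, 12]

Max-flow min-cut theorem verified: both equal 6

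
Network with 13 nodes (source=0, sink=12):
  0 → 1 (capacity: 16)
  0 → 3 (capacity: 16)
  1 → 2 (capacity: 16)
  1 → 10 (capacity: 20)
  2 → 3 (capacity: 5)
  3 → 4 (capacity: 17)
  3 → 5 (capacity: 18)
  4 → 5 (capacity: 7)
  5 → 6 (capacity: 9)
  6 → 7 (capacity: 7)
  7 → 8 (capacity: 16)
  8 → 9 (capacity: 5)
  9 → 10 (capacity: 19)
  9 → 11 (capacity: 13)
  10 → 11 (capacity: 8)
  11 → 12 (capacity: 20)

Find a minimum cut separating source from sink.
Min cut value = 13, edges: (8,9), (10,11)

Min cut value: 13
Partition: S = [0, 1, 2, 3, 4, 5, 6, 7, 8, 10], T = [9, 11, 12]
Cut edges: (8,9), (10,11)

By max-flow min-cut theorem, max flow = min cut = 13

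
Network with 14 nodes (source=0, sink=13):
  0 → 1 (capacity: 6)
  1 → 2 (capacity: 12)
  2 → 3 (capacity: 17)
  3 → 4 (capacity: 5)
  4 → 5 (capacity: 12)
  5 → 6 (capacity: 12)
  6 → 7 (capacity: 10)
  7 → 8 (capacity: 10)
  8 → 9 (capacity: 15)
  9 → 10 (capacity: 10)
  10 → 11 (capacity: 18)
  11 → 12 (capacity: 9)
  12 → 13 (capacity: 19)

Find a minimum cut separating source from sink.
Min cut value = 5, edges: (3,4)

Min cut value: 5
Partition: S = [0, 1, 2, 3], T = [4, 5, 6, 7, 8, 9, 10, 11, 12, 13]
Cut edges: (3,4)

By max-flow min-cut theorem, max flow = min cut = 5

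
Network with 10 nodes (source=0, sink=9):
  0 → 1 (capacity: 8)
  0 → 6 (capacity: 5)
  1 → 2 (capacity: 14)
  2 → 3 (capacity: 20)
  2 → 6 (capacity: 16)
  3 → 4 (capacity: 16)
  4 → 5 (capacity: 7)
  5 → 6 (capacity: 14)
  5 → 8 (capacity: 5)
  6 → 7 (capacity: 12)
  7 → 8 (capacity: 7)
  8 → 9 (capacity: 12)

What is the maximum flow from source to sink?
Maximum flow = 12

Max flow: 12

Flow assignment:
  0 → 1: 8/8
  0 → 6: 4/5
  1 → 2: 8/14
  2 → 3: 6/20
  2 → 6: 2/16
  3 → 4: 6/16
  4 → 5: 6/7
  5 → 6: 1/14
  5 → 8: 5/5
  6 → 7: 7/12
  7 → 8: 7/7
  8 → 9: 12/12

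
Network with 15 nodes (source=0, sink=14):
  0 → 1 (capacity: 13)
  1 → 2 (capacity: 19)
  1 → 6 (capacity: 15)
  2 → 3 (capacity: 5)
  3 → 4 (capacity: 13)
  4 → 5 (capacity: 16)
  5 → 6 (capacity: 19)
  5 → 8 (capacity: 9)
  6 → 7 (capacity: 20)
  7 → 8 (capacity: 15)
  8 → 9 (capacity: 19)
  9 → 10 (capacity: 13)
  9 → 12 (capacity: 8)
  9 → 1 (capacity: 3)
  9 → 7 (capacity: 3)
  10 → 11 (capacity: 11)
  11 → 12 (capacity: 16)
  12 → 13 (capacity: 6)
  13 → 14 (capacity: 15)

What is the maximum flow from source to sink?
Maximum flow = 6

Max flow: 6

Flow assignment:
  0 → 1: 6/13
  1 → 6: 9/15
  6 → 7: 9/20
  7 → 8: 9/15
  8 → 9: 9/19
  9 → 10: 5/13
  9 → 12: 1/8
  9 → 1: 3/3
  10 → 11: 5/11
  11 → 12: 5/16
  12 → 13: 6/6
  13 → 14: 6/15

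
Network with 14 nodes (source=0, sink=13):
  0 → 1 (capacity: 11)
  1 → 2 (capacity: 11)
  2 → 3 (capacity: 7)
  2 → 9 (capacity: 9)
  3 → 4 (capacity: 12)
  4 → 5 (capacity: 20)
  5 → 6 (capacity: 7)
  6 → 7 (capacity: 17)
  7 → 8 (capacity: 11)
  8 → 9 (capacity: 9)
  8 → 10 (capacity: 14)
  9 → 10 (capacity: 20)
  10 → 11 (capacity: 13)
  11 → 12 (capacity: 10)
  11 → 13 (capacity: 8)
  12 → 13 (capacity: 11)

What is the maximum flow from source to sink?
Maximum flow = 11

Max flow: 11

Flow assignment:
  0 → 1: 11/11
  1 → 2: 11/11
  2 → 3: 2/7
  2 → 9: 9/9
  3 → 4: 2/12
  4 → 5: 2/20
  5 → 6: 2/7
  6 → 7: 2/17
  7 → 8: 2/11
  8 → 10: 2/14
  9 → 10: 9/20
  10 → 11: 11/13
  11 → 12: 3/10
  11 → 13: 8/8
  12 → 13: 3/11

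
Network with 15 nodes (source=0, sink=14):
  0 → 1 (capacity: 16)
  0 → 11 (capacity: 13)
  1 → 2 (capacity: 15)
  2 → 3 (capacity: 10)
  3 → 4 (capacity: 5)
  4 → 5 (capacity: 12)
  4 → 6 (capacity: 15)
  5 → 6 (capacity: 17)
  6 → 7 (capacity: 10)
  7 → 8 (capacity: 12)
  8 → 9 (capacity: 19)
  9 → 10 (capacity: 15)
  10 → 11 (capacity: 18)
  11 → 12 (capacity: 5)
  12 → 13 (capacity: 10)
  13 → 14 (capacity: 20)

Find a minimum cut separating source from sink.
Min cut value = 5, edges: (11,12)

Min cut value: 5
Partition: S = [0, 1, 2, 3, 4, 5, 6, 7, 8, 9, 10, 11], T = [12, 13, 14]
Cut edges: (11,12)

By max-flow min-cut theorem, max flow = min cut = 5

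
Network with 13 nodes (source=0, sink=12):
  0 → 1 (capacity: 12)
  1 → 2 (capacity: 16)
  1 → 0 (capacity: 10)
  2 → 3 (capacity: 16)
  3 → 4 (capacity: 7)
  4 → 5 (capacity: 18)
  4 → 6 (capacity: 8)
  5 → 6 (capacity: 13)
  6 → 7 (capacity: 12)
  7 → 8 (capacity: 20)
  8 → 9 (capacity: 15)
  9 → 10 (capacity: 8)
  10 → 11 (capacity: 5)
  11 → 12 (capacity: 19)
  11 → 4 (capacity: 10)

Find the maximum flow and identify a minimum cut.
Max flow = 5, Min cut edges: (10,11)

Maximum flow: 5
Minimum cut: (10,11)
Partition: S = [0, 1, 2, 3, 4, 5, 6, 7, 8, 9, 10], T = [11, 12]

Max-flow min-cut theorem verified: both equal 5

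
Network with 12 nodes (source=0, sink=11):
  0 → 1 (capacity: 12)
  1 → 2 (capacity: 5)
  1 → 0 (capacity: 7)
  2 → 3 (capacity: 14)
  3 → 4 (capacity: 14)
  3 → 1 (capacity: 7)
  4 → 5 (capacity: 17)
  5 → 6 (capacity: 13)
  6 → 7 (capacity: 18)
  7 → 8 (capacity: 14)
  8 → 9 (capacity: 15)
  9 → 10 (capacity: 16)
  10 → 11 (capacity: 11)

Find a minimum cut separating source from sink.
Min cut value = 5, edges: (1,2)

Min cut value: 5
Partition: S = [0, 1], T = [2, 3, 4, 5, 6, 7, 8, 9, 10, 11]
Cut edges: (1,2)

By max-flow min-cut theorem, max flow = min cut = 5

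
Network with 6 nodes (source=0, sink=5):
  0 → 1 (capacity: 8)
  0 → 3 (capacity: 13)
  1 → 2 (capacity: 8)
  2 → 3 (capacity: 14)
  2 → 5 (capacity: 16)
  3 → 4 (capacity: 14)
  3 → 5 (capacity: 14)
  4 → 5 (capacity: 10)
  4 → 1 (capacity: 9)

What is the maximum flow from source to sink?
Maximum flow = 21

Max flow: 21

Flow assignment:
  0 → 1: 8/8
  0 → 3: 13/13
  1 → 2: 8/8
  2 → 5: 8/16
  3 → 5: 13/14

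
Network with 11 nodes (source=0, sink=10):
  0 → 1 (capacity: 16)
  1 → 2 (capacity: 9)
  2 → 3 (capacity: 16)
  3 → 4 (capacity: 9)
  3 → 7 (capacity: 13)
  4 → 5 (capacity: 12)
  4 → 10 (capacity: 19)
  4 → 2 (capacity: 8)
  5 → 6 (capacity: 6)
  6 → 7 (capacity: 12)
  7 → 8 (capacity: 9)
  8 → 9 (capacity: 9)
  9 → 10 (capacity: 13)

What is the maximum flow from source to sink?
Maximum flow = 9

Max flow: 9

Flow assignment:
  0 → 1: 9/16
  1 → 2: 9/9
  2 → 3: 9/16
  3 → 4: 9/9
  4 → 10: 9/19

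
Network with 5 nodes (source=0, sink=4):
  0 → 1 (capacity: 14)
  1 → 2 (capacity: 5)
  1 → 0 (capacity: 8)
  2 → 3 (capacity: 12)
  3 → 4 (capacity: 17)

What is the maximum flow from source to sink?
Maximum flow = 5

Max flow: 5

Flow assignment:
  0 → 1: 5/14
  1 → 2: 5/5
  2 → 3: 5/12
  3 → 4: 5/17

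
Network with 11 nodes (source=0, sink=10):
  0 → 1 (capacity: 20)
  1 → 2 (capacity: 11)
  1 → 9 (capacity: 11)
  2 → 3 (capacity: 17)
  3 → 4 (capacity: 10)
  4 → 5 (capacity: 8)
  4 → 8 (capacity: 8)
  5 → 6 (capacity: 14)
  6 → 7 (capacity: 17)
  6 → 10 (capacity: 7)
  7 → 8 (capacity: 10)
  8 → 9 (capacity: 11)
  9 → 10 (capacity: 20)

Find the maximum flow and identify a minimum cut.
Max flow = 20, Min cut edges: (0,1)

Maximum flow: 20
Minimum cut: (0,1)
Partition: S = [0], T = [1, 2, 3, 4, 5, 6, 7, 8, 9, 10]

Max-flow min-cut theorem verified: both equal 20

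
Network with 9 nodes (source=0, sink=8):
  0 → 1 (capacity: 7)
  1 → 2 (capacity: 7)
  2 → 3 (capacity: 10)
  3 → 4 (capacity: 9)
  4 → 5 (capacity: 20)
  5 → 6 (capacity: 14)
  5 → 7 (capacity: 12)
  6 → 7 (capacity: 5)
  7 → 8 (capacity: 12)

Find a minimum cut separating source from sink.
Min cut value = 7, edges: (1,2)

Min cut value: 7
Partition: S = [0, 1], T = [2, 3, 4, 5, 6, 7, 8]
Cut edges: (1,2)

By max-flow min-cut theorem, max flow = min cut = 7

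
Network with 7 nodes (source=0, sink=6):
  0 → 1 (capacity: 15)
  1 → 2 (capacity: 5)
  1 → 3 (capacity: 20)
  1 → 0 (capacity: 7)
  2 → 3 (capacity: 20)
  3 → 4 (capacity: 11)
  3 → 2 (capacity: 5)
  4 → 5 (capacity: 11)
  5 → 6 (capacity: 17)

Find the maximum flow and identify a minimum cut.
Max flow = 11, Min cut edges: (4,5)

Maximum flow: 11
Minimum cut: (4,5)
Partition: S = [0, 1, 2, 3, 4], T = [5, 6]

Max-flow min-cut theorem verified: both equal 11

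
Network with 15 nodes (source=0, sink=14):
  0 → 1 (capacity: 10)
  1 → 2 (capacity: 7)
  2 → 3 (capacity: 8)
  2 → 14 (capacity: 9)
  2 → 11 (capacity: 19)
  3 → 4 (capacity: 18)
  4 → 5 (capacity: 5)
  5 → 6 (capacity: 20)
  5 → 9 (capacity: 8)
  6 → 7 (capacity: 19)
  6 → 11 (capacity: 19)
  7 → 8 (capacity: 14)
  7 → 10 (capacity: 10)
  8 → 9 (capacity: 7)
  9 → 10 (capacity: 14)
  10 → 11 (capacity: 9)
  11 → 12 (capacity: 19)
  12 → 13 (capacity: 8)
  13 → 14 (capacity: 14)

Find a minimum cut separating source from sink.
Min cut value = 7, edges: (1,2)

Min cut value: 7
Partition: S = [0, 1], T = [2, 3, 4, 5, 6, 7, 8, 9, 10, 11, 12, 13, 14]
Cut edges: (1,2)

By max-flow min-cut theorem, max flow = min cut = 7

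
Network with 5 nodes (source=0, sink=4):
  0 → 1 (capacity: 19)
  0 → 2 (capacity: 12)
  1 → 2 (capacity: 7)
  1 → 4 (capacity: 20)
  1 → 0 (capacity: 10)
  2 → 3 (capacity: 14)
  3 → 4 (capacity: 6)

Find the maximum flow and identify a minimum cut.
Max flow = 25, Min cut edges: (0,1), (3,4)

Maximum flow: 25
Minimum cut: (0,1), (3,4)
Partition: S = [0, 2, 3], T = [1, 4]

Max-flow min-cut theorem verified: both equal 25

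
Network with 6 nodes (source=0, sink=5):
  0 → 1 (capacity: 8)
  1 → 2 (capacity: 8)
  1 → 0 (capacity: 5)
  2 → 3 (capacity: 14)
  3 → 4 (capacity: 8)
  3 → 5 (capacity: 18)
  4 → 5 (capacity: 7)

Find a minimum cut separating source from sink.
Min cut value = 8, edges: (1,2)

Min cut value: 8
Partition: S = [0, 1], T = [2, 3, 4, 5]
Cut edges: (1,2)

By max-flow min-cut theorem, max flow = min cut = 8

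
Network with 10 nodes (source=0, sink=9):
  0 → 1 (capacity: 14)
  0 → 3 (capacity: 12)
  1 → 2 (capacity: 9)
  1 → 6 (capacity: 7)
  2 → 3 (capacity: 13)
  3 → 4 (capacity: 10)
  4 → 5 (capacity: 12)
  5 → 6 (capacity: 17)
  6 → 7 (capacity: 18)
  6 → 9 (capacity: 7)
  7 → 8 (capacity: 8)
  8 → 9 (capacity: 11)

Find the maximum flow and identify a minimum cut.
Max flow = 15, Min cut edges: (6,9), (7,8)

Maximum flow: 15
Minimum cut: (6,9), (7,8)
Partition: S = [0, 1, 2, 3, 4, 5, 6, 7], T = [8, 9]

Max-flow min-cut theorem verified: both equal 15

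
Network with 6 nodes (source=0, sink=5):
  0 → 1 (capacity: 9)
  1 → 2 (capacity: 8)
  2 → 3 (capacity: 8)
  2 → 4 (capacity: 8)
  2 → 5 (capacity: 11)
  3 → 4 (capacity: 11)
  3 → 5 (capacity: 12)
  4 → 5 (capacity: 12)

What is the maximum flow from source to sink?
Maximum flow = 8

Max flow: 8

Flow assignment:
  0 → 1: 8/9
  1 → 2: 8/8
  2 → 5: 8/11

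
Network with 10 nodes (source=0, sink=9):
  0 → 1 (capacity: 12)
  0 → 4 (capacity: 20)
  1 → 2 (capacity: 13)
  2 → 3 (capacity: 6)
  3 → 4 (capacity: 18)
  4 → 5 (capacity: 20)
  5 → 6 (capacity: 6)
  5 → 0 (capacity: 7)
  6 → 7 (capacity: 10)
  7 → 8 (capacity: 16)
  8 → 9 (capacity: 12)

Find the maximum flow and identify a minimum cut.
Max flow = 6, Min cut edges: (5,6)

Maximum flow: 6
Minimum cut: (5,6)
Partition: S = [0, 1, 2, 3, 4, 5], T = [6, 7, 8, 9]

Max-flow min-cut theorem verified: both equal 6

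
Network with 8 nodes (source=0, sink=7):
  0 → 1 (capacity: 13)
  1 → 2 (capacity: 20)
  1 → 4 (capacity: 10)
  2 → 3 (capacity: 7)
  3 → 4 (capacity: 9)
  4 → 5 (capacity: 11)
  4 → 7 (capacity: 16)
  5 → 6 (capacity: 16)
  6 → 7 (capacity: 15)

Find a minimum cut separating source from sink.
Min cut value = 13, edges: (0,1)

Min cut value: 13
Partition: S = [0], T = [1, 2, 3, 4, 5, 6, 7]
Cut edges: (0,1)

By max-flow min-cut theorem, max flow = min cut = 13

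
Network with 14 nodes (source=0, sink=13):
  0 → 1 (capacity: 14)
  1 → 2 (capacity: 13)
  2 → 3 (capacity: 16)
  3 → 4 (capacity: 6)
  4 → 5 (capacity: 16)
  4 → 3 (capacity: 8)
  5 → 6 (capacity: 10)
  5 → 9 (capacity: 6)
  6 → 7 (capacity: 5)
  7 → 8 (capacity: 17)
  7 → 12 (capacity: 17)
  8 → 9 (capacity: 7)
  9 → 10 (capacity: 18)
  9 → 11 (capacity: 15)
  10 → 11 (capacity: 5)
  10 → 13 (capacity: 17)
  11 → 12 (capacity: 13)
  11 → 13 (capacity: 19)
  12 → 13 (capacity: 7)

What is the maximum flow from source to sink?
Maximum flow = 6

Max flow: 6

Flow assignment:
  0 → 1: 6/14
  1 → 2: 6/13
  2 → 3: 6/16
  3 → 4: 6/6
  4 → 5: 6/16
  5 → 9: 6/6
  9 → 10: 6/18
  10 → 13: 6/17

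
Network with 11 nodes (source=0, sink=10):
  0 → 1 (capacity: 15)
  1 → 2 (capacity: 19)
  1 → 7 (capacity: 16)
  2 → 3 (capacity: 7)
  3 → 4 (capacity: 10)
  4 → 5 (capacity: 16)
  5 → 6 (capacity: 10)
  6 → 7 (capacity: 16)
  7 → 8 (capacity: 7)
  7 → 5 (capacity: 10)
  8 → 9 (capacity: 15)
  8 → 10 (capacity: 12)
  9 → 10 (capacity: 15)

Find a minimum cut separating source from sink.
Min cut value = 7, edges: (7,8)

Min cut value: 7
Partition: S = [0, 1, 2, 3, 4, 5, 6, 7], T = [8, 9, 10]
Cut edges: (7,8)

By max-flow min-cut theorem, max flow = min cut = 7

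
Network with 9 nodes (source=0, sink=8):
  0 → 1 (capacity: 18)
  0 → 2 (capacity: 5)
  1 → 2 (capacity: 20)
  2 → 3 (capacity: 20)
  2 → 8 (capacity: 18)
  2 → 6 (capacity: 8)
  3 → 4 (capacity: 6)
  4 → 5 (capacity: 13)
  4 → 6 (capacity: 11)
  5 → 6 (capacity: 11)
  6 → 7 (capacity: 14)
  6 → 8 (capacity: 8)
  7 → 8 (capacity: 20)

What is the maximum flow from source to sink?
Maximum flow = 23

Max flow: 23

Flow assignment:
  0 → 1: 18/18
  0 → 2: 5/5
  1 → 2: 18/20
  2 → 8: 18/18
  2 → 6: 5/8
  6 → 8: 5/8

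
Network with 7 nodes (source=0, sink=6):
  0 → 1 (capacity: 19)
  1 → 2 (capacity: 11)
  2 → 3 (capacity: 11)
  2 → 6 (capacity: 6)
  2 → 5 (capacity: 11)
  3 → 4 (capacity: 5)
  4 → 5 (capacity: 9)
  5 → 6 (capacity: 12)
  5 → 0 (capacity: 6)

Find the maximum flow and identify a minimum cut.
Max flow = 11, Min cut edges: (1,2)

Maximum flow: 11
Minimum cut: (1,2)
Partition: S = [0, 1], T = [2, 3, 4, 5, 6]

Max-flow min-cut theorem verified: both equal 11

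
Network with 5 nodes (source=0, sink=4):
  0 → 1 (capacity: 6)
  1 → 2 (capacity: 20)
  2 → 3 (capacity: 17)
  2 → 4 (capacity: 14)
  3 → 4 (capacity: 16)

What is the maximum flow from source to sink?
Maximum flow = 6

Max flow: 6

Flow assignment:
  0 → 1: 6/6
  1 → 2: 6/20
  2 → 4: 6/14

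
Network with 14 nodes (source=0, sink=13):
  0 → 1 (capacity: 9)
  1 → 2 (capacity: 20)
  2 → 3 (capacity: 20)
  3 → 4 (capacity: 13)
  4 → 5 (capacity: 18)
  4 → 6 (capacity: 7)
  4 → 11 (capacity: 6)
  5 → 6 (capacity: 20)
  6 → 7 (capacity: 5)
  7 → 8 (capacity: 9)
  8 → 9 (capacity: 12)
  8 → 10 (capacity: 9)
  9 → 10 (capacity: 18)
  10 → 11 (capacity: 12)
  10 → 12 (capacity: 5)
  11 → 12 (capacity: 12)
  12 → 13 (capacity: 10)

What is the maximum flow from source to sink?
Maximum flow = 9

Max flow: 9

Flow assignment:
  0 → 1: 9/9
  1 → 2: 9/20
  2 → 3: 9/20
  3 → 4: 9/13
  4 → 6: 3/7
  4 → 11: 6/6
  6 → 7: 3/5
  7 → 8: 3/9
  8 → 10: 3/9
  10 → 12: 3/5
  11 → 12: 6/12
  12 → 13: 9/10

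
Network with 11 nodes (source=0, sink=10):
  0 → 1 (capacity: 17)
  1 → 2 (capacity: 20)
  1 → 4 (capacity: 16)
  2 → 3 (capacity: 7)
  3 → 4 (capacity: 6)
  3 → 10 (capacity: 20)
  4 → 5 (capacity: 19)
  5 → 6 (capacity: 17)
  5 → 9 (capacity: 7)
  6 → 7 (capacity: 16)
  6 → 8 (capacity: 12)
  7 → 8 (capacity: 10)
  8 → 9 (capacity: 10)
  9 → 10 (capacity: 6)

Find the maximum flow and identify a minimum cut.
Max flow = 13, Min cut edges: (2,3), (9,10)

Maximum flow: 13
Minimum cut: (2,3), (9,10)
Partition: S = [0, 1, 2, 4, 5, 6, 7, 8, 9], T = [3, 10]

Max-flow min-cut theorem verified: both equal 13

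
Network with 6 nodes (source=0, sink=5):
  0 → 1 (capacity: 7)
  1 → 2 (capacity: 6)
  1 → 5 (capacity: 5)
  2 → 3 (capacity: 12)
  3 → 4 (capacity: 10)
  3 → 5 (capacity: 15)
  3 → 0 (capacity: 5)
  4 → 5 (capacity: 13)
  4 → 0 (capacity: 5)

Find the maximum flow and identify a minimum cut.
Max flow = 7, Min cut edges: (0,1)

Maximum flow: 7
Minimum cut: (0,1)
Partition: S = [0], T = [1, 2, 3, 4, 5]

Max-flow min-cut theorem verified: both equal 7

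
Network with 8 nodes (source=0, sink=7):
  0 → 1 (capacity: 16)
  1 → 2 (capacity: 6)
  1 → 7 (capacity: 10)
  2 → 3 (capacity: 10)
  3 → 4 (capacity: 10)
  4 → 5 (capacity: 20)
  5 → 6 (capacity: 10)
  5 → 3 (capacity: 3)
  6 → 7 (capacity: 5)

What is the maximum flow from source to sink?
Maximum flow = 15

Max flow: 15

Flow assignment:
  0 → 1: 15/16
  1 → 2: 5/6
  1 → 7: 10/10
  2 → 3: 5/10
  3 → 4: 6/10
  4 → 5: 6/20
  5 → 6: 5/10
  5 → 3: 1/3
  6 → 7: 5/5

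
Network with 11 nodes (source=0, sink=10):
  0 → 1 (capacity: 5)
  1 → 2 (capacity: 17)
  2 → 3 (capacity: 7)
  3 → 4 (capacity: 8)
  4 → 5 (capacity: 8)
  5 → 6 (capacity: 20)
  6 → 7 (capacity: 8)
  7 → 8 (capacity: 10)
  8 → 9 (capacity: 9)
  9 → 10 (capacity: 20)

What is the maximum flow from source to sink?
Maximum flow = 5

Max flow: 5

Flow assignment:
  0 → 1: 5/5
  1 → 2: 5/17
  2 → 3: 5/7
  3 → 4: 5/8
  4 → 5: 5/8
  5 → 6: 5/20
  6 → 7: 5/8
  7 → 8: 5/10
  8 → 9: 5/9
  9 → 10: 5/20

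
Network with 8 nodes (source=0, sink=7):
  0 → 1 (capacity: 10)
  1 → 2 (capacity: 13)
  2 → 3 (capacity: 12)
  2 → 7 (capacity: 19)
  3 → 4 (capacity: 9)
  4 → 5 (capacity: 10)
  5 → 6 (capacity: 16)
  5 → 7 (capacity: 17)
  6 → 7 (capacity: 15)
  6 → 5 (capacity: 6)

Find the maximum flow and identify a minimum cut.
Max flow = 10, Min cut edges: (0,1)

Maximum flow: 10
Minimum cut: (0,1)
Partition: S = [0], T = [1, 2, 3, 4, 5, 6, 7]

Max-flow min-cut theorem verified: both equal 10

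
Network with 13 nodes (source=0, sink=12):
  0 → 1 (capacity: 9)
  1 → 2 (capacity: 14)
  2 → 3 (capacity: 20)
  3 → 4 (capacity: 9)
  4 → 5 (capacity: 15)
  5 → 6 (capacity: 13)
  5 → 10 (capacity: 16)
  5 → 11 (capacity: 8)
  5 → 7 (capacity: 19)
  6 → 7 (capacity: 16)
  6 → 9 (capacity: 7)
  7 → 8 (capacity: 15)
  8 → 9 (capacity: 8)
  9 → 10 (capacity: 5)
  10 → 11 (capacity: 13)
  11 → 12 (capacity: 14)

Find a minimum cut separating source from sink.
Min cut value = 9, edges: (3,4)

Min cut value: 9
Partition: S = [0, 1, 2, 3], T = [4, 5, 6, 7, 8, 9, 10, 11, 12]
Cut edges: (3,4)

By max-flow min-cut theorem, max flow = min cut = 9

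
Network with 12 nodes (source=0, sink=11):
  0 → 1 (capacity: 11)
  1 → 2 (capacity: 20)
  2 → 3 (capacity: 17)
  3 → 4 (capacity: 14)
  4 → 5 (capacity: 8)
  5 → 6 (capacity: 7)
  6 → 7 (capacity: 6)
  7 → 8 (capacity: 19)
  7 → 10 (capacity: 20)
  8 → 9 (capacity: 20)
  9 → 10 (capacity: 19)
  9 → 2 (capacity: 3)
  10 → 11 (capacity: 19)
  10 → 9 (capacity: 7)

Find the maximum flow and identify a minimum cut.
Max flow = 6, Min cut edges: (6,7)

Maximum flow: 6
Minimum cut: (6,7)
Partition: S = [0, 1, 2, 3, 4, 5, 6], T = [7, 8, 9, 10, 11]

Max-flow min-cut theorem verified: both equal 6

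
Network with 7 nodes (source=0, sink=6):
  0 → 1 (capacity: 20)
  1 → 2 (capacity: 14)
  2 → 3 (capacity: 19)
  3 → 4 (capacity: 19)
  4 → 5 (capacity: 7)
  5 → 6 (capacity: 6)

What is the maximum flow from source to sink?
Maximum flow = 6

Max flow: 6

Flow assignment:
  0 → 1: 6/20
  1 → 2: 6/14
  2 → 3: 6/19
  3 → 4: 6/19
  4 → 5: 6/7
  5 → 6: 6/6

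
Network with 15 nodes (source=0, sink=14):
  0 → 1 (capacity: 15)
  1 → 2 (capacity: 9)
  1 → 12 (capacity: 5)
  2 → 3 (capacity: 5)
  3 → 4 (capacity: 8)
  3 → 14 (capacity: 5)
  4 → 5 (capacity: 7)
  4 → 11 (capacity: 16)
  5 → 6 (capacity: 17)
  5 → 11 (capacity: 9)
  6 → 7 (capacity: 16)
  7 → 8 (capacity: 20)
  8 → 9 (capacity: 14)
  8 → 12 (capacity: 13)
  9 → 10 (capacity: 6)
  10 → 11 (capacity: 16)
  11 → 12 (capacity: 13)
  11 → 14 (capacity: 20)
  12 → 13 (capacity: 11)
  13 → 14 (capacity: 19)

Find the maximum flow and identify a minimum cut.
Max flow = 10, Min cut edges: (1,12), (2,3)

Maximum flow: 10
Minimum cut: (1,12), (2,3)
Partition: S = [0, 1, 2], T = [3, 4, 5, 6, 7, 8, 9, 10, 11, 12, 13, 14]

Max-flow min-cut theorem verified: both equal 10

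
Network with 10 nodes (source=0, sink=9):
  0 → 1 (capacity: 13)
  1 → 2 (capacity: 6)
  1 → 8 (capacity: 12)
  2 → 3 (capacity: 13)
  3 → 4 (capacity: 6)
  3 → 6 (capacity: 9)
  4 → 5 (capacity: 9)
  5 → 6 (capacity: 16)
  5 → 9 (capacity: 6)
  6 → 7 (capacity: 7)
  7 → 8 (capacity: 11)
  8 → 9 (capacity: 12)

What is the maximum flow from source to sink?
Maximum flow = 13

Max flow: 13

Flow assignment:
  0 → 1: 13/13
  1 → 2: 1/6
  1 → 8: 12/12
  2 → 3: 1/13
  3 → 4: 1/6
  4 → 5: 1/9
  5 → 9: 1/6
  8 → 9: 12/12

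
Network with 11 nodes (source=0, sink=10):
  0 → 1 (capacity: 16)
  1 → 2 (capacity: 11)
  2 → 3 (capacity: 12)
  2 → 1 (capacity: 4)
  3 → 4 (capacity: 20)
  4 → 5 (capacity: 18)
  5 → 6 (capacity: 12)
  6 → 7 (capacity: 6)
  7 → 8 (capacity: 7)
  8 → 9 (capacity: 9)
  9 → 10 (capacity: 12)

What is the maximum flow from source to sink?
Maximum flow = 6

Max flow: 6

Flow assignment:
  0 → 1: 6/16
  1 → 2: 6/11
  2 → 3: 6/12
  3 → 4: 6/20
  4 → 5: 6/18
  5 → 6: 6/12
  6 → 7: 6/6
  7 → 8: 6/7
  8 → 9: 6/9
  9 → 10: 6/12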